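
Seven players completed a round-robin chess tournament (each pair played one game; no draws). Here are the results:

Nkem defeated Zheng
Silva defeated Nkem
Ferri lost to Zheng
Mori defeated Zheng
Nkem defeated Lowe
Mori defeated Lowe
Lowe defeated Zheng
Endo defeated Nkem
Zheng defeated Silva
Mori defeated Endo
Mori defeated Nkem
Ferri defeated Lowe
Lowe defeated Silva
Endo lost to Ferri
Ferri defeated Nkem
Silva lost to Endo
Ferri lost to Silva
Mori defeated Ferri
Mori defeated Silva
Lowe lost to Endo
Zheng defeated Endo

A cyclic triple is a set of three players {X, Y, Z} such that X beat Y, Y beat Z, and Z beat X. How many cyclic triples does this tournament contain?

Win totals: Endo 3, Ferri 3, Zheng 3, Silva 2, Mori 6, Lowe 2, Nkem 2.
A player with w wins dominates both others in C(w,2) triples; summing gives 3 + 3 + 3 + 1 + 15 + 1 + 1 = 27 transitive triples.
Total triples C(7,3) = 35, so cyclic triples = 35 − 27 = 8.

8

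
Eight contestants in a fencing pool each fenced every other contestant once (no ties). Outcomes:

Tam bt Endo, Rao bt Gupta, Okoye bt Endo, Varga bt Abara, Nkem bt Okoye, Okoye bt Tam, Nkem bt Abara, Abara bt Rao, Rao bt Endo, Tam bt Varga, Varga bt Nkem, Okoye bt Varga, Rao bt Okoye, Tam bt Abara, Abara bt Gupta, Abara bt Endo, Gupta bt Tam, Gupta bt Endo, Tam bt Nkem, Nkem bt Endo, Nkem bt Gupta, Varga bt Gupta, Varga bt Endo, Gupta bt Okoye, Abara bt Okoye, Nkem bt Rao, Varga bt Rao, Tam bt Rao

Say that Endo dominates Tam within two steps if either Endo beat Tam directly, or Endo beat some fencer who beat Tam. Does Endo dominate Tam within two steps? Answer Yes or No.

No

Endo did not beat Tam directly.
Endo beat no one, so there is no intermediate fencer.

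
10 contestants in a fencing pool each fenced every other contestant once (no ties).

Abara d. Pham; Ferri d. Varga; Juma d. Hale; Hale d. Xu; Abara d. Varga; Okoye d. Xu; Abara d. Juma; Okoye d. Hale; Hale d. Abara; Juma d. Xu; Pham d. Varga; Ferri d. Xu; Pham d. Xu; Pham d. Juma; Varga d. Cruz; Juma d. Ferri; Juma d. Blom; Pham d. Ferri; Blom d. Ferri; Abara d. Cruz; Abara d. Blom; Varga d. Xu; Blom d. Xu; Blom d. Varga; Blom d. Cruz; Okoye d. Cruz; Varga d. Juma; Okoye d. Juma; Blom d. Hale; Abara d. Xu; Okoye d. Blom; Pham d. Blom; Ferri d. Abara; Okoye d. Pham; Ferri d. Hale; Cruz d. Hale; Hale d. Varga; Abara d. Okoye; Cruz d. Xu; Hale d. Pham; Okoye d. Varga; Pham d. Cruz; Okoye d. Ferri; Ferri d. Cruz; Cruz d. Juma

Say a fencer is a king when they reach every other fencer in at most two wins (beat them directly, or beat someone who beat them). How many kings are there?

4

Cruz cannot reach Okoye in two steps.
Hale reaches everyone (king).
Okoye reaches everyone (king).
Varga cannot reach Okoye, Abara, Pham in two steps.
Abara reaches everyone (king).
Blom cannot reach Okoye in two steps.
Juma cannot reach Okoye in two steps.
Ferri reaches everyone (king).
Xu cannot reach Cruz, Hale, Okoye, Varga, Abara, Blom, Juma, Ferri, Pham in two steps.
Pham cannot reach Okoye in two steps.
Kings: Hale, Okoye, Abara, Ferri — 4.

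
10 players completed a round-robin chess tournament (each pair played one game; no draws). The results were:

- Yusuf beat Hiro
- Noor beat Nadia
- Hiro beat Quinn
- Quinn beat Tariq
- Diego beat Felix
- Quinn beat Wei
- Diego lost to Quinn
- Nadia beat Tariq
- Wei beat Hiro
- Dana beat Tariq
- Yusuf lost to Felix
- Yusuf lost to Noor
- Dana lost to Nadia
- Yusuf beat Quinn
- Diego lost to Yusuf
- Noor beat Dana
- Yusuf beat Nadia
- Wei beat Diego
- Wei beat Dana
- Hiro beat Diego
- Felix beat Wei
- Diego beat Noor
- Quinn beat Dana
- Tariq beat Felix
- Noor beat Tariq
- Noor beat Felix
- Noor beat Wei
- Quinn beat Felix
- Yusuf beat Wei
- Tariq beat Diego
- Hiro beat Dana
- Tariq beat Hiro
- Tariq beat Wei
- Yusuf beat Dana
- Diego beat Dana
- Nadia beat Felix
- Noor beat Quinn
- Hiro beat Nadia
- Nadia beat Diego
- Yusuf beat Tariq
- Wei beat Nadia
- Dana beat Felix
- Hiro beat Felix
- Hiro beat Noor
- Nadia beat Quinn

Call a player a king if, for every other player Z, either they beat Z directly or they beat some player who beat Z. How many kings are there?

6

Yusuf reaches everyone (king).
Tariq reaches everyone (king).
Quinn reaches everyone (king).
Felix cannot reach Noor in two steps.
Nadia reaches everyone (king).
Noor reaches everyone (king).
Diego cannot reach Hiro in two steps.
Wei cannot reach Yusuf in two steps.
Dana cannot reach Quinn, Nadia, Noor in two steps.
Hiro reaches everyone (king).
Kings: Yusuf, Tariq, Quinn, Nadia, Noor, Hiro — 6.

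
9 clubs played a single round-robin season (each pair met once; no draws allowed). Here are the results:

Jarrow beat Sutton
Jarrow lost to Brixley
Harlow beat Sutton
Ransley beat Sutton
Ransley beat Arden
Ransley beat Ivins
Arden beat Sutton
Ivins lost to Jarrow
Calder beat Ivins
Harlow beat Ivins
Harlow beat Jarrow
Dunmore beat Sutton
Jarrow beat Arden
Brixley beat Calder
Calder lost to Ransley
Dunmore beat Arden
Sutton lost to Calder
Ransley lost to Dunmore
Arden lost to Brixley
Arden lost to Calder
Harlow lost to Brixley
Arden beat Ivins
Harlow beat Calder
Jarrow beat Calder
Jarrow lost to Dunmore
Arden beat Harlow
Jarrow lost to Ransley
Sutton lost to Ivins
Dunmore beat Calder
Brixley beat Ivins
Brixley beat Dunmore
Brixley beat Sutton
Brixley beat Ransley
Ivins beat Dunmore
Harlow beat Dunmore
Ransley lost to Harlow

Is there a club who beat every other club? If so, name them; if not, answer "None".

Brixley

Brixley has 8 wins out of 8 opponents — a perfect record.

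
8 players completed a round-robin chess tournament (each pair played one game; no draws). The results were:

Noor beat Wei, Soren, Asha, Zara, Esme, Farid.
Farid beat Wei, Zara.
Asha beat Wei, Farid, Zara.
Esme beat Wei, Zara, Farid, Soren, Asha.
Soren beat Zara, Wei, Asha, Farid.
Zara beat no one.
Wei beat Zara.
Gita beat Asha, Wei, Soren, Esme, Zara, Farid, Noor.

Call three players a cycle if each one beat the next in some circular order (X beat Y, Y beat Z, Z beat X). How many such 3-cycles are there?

Win totals: Noor 6, Wei 1, Farid 2, Zara 0, Gita 7, Esme 5, Soren 4, Asha 3.
A player with w wins dominates both others in C(w,2) triples; summing gives 15 + 0 + 1 + 0 + 21 + 10 + 6 + 3 = 56 transitive triples.
Total triples C(8,3) = 56, so cyclic triples = 56 − 56 = 0.

0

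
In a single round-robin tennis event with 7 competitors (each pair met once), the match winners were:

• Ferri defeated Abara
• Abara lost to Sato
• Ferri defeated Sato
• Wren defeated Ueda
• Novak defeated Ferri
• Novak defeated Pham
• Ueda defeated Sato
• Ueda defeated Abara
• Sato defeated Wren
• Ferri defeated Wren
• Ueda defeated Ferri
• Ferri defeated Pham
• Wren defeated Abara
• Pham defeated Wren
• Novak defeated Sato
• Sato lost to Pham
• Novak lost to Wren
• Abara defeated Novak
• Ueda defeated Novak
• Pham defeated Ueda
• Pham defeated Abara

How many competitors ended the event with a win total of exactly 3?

2

Win totals: Wren 3, Abara 1, Pham 4, Ueda 4, Sato 2, Novak 3, Ferri 4.
Exactly 3: Wren, Novak — 2 competitors.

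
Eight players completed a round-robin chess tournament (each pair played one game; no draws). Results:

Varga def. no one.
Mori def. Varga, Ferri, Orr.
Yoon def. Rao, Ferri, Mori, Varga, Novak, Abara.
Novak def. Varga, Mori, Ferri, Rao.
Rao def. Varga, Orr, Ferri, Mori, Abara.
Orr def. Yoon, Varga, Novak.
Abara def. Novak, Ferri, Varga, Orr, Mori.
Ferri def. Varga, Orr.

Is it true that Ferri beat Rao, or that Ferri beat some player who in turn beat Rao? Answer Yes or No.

Ferri did not beat Rao directly.
Ferri beat Varga, Orr, but each of them lost to Rao. No two-step path.

No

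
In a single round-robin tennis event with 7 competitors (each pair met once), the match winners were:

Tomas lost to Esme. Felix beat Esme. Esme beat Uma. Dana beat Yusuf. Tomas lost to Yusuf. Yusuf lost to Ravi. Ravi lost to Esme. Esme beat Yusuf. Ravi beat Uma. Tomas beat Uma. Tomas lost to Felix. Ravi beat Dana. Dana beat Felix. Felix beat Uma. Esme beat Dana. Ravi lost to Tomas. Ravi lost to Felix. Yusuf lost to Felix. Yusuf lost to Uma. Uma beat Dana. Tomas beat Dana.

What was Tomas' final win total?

Tomas' results: beat Uma, Dana, Ravi; lost to Felix, Yusuf, Esme.
That is 3 wins.

3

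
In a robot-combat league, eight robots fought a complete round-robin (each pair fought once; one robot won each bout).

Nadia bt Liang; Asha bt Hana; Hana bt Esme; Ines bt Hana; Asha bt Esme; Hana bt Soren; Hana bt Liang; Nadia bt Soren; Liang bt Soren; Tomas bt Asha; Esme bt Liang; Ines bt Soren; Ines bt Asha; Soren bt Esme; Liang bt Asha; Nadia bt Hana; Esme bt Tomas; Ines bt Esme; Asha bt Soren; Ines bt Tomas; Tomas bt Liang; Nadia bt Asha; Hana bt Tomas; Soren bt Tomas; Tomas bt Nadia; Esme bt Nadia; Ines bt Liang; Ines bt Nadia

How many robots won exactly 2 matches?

Win totals: Nadia 4, Hana 4, Tomas 3, Esme 3, Asha 3, Liang 2, Ines 7, Soren 2.
Exactly 2: Liang, Soren — 2 robots.

2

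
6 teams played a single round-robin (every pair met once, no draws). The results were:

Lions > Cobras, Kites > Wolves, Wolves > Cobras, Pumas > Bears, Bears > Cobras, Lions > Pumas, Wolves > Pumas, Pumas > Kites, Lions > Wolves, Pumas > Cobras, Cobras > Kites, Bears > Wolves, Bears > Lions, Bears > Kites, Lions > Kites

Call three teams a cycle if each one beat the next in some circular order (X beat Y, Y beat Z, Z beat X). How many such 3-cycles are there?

4

Of the C(6,3) = 20 triples, the cyclic ones are: {Lions, Pumas, Bears}; {Pumas, Kites, Wolves}; {Pumas, Wolves, Bears}; {Kites, Wolves, Cobras}.
That is 4.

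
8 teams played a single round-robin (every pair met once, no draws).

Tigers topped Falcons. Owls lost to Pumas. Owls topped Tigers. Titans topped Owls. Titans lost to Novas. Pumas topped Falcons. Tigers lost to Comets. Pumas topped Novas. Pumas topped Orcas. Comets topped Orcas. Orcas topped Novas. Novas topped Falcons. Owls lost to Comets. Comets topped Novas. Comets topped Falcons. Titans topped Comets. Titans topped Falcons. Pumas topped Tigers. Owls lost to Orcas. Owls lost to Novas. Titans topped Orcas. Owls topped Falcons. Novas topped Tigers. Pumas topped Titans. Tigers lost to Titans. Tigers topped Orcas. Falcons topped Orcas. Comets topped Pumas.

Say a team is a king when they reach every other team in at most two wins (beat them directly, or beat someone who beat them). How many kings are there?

Titans reaches everyone (king).
Novas cannot reach Pumas in two steps.
Comets reaches everyone (king).
Pumas reaches everyone (king).
Falcons cannot reach Titans, Comets, Pumas, Tigers in two steps.
Owls cannot reach Titans, Novas, Comets, Pumas in two steps.
Orcas cannot reach Comets, Pumas in two steps.
Tigers cannot reach Titans, Comets, Pumas in two steps.
Kings: Titans, Comets, Pumas — 3.

3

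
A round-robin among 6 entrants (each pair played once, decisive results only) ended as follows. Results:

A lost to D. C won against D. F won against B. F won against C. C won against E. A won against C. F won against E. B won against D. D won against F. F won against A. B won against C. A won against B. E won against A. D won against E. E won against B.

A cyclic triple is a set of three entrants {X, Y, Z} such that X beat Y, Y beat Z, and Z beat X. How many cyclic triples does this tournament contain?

7

Win totals: A 2, B 2, C 2, D 3, E 2, F 4.
An entrant with w wins dominates both others in C(w,2) triples; summing gives 1 + 1 + 1 + 3 + 1 + 6 = 13 transitive triples.
Total triples C(6,3) = 20, so cyclic triples = 20 − 13 = 7.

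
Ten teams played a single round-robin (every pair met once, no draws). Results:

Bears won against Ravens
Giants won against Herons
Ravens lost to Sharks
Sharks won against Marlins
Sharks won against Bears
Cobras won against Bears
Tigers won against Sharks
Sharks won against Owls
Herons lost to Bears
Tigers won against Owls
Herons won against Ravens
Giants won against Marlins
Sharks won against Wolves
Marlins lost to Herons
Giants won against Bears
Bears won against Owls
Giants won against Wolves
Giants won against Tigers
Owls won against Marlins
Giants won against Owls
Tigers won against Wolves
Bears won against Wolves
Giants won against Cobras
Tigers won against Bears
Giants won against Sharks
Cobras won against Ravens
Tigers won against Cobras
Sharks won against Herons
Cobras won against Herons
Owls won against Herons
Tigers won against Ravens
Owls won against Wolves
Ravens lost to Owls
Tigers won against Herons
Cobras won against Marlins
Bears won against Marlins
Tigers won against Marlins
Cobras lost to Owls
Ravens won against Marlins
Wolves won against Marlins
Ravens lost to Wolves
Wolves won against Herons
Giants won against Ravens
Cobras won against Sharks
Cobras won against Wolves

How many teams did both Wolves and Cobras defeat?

3

Wolves beat: Herons, Ravens, Marlins.
Cobras beat: Herons, Ravens, Wolves, Sharks, Marlins, Bears.
Both beat: Herons, Ravens, Marlins — 3.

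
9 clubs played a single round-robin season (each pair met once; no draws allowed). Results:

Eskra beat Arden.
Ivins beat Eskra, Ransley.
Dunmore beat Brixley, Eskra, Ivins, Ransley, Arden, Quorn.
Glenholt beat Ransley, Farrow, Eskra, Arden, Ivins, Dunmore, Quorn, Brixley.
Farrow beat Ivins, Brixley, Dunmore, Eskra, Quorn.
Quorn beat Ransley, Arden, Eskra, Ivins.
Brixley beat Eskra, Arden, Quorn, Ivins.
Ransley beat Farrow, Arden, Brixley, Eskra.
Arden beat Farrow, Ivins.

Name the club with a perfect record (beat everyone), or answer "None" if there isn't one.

Glenholt has 8 wins out of 8 opponents — a perfect record.

Glenholt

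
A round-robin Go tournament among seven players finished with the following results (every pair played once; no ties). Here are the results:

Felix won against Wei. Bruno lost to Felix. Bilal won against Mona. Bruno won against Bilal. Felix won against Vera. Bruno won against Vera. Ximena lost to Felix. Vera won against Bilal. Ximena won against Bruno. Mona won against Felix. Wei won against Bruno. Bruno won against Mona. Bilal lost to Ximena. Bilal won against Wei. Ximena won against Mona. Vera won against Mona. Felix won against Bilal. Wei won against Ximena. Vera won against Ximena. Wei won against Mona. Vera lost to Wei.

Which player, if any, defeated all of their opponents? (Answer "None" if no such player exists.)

None

Highest win total is Felix with 5 (out of 6 possible).
Felix lost to Mona, so no player went undefeated.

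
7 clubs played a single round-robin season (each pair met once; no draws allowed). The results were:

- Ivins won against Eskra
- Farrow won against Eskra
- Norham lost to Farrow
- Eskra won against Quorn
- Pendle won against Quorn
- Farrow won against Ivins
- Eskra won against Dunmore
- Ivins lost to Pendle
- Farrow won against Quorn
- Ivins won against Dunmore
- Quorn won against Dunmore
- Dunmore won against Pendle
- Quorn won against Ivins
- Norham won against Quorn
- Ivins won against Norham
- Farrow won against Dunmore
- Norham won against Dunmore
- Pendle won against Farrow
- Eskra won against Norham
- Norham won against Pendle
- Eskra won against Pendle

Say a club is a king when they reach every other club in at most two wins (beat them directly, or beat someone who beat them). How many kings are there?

Ivins cannot reach Farrow in two steps.
Eskra reaches everyone (king).
Quorn cannot reach Farrow in two steps.
Pendle reaches everyone (king).
Dunmore cannot reach Eskra, Norham in two steps.
Farrow reaches everyone (king).
Norham cannot reach Eskra in two steps.
Kings: Eskra, Pendle, Farrow — 3.

3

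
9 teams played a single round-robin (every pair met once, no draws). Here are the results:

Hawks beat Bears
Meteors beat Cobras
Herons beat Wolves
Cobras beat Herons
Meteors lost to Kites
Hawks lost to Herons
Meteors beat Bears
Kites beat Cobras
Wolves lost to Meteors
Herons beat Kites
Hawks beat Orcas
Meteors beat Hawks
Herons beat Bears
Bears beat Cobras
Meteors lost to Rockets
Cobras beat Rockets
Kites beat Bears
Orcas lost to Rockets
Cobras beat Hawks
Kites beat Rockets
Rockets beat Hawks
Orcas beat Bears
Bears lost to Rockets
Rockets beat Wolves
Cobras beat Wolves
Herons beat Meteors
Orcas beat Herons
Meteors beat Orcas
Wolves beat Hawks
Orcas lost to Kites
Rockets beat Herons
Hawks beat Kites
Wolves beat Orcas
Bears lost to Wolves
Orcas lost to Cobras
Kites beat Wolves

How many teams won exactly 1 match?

Win totals: Kites 6, Hawks 3, Rockets 6, Cobras 5, Herons 5, Meteors 5, Bears 1, Wolves 3, Orcas 2.
Exactly 1: Bears — 1 team.

1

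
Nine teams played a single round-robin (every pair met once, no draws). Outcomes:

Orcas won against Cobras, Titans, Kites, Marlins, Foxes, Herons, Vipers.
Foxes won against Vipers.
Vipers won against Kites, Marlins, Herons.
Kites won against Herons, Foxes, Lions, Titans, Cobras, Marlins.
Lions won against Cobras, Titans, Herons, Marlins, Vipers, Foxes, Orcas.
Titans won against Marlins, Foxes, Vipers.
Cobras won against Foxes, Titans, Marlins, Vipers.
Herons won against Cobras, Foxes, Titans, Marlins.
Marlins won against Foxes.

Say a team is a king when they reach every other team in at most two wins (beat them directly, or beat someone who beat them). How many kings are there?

Orcas reaches everyone (king).
Herons cannot reach Orcas, Lions, Kites in two steps.
Foxes cannot reach Orcas, Lions, Cobras, Titans in two steps.
Marlins cannot reach Orcas, Herons, Lions, Cobras, Kites, Titans in two steps.
Lions reaches everyone (king).
Cobras cannot reach Orcas, Lions in two steps.
Vipers cannot reach Orcas in two steps.
Kites reaches everyone (king).
Titans cannot reach Orcas, Lions, Cobras in two steps.
Kings: Orcas, Lions, Kites — 3.

3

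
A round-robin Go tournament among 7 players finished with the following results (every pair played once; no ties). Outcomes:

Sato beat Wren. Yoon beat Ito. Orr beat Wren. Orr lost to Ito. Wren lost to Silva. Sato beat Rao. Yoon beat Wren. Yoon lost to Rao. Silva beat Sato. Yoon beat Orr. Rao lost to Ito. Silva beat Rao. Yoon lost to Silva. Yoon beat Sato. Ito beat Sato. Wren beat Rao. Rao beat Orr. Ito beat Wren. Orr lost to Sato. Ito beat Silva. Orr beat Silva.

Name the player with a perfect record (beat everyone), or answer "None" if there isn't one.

Highest win total is Ito with 5 (out of 6 possible).
Ito lost to Yoon, so no player went undefeated.

None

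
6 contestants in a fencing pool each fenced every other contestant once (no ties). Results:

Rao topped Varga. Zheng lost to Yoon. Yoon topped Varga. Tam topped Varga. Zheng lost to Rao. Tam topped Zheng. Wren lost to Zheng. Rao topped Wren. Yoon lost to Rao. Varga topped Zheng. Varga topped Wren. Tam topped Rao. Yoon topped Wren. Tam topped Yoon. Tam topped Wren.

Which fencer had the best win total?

Tam

Win totals: Rao 4, Yoon 3, Wren 0, Tam 5, Zheng 1, Varga 2.
Tam leads with 5 wins (next highest: 4).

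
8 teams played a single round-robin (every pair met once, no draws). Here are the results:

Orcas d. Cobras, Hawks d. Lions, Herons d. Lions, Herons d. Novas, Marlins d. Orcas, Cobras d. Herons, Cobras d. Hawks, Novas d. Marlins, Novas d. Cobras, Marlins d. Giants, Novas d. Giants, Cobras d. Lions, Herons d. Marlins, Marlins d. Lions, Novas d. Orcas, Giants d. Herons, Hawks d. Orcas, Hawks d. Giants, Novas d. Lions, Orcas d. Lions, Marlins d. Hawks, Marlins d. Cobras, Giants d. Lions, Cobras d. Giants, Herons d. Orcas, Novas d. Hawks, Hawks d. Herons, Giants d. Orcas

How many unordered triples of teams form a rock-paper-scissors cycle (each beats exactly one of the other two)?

9

Win totals: Marlins 5, Novas 6, Hawks 4, Herons 4, Cobras 4, Giants 3, Orcas 2, Lions 0.
A team with w wins dominates both others in C(w,2) triples; summing gives 10 + 15 + 6 + 6 + 6 + 3 + 1 + 0 = 47 transitive triples.
Total triples C(8,3) = 56, so cyclic triples = 56 − 47 = 9.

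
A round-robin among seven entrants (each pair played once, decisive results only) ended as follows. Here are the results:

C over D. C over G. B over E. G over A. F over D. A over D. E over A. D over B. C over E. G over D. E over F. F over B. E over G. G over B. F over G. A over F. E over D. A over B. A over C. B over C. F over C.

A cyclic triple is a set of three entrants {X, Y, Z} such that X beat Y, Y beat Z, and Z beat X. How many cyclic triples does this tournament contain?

10

Win totals: A 4, B 2, C 3, D 1, E 4, F 4, G 3.
An entrant with w wins dominates both others in C(w,2) triples; summing gives 6 + 1 + 3 + 0 + 6 + 6 + 3 = 25 transitive triples.
Total triples C(7,3) = 35, so cyclic triples = 35 − 25 = 10.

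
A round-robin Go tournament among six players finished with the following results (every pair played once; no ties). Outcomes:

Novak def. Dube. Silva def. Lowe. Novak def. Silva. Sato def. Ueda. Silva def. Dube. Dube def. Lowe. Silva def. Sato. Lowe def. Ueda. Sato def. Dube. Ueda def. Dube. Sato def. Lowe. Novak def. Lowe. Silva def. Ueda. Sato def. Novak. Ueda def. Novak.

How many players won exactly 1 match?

Win totals: Ueda 2, Dube 1, Silva 4, Lowe 1, Novak 3, Sato 4.
Exactly 1: Dube, Lowe — 2 players.

2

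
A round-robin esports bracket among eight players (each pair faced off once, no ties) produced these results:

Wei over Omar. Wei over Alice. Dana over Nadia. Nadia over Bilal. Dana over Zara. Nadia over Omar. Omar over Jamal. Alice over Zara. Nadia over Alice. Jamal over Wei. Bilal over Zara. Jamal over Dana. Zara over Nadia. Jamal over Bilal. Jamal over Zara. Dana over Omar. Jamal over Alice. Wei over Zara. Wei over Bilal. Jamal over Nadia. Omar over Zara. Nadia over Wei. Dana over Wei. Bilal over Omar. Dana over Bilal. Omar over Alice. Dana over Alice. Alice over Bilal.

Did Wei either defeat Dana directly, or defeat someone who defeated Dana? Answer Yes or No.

No

Wei did not beat Dana directly.
Wei beat Zara, Bilal, Alice, Omar, but each of them lost to Dana. No two-step path.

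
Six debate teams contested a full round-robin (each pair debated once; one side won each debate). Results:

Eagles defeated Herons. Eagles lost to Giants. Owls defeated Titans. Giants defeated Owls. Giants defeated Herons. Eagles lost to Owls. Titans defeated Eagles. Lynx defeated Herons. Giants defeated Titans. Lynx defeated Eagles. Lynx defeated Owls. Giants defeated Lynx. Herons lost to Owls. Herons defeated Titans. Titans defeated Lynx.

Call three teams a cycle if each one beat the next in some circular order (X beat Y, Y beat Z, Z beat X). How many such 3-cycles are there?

Win totals: Owls 3, Giants 5, Herons 1, Eagles 1, Titans 2, Lynx 3.
A team with w wins dominates both others in C(w,2) triples; summing gives 3 + 10 + 0 + 0 + 1 + 3 = 17 transitive triples.
Total triples C(6,3) = 20, so cyclic triples = 20 − 17 = 3.

3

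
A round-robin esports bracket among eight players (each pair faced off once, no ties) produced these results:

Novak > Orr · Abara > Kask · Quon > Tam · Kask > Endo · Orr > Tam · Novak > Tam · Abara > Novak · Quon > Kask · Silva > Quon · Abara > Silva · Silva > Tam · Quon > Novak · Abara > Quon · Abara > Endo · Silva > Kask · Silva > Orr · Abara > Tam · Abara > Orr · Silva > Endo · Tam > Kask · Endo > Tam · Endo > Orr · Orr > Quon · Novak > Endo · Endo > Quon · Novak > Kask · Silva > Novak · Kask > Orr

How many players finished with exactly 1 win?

1

Win totals: Silva 6, Tam 1, Orr 2, Endo 3, Abara 7, Quon 3, Kask 2, Novak 4.
Exactly 1: Tam — 1 player.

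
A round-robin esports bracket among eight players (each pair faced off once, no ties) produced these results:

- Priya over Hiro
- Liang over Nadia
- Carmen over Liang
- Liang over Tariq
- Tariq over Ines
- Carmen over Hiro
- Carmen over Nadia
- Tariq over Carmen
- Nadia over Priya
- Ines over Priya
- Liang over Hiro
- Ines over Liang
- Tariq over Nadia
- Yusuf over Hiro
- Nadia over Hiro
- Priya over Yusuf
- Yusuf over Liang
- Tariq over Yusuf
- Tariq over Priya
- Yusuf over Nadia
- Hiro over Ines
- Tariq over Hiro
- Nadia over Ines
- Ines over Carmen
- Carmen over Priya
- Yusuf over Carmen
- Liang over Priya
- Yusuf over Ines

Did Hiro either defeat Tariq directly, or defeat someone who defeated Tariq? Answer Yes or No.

No

Hiro did not beat Tariq directly.
Hiro beat Ines, but each of them lost to Tariq. No two-step path.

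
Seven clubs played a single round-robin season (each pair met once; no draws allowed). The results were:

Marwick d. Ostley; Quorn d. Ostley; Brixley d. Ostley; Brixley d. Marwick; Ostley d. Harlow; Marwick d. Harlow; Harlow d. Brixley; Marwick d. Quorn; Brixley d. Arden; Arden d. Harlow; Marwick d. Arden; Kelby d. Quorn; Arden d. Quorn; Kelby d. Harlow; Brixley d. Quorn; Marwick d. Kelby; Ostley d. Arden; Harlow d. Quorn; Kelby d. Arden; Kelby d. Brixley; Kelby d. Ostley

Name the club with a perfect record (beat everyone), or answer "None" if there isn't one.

Highest win total is Marwick with 5 (out of 6 possible).
Marwick lost to Brixley, so no club went undefeated.

None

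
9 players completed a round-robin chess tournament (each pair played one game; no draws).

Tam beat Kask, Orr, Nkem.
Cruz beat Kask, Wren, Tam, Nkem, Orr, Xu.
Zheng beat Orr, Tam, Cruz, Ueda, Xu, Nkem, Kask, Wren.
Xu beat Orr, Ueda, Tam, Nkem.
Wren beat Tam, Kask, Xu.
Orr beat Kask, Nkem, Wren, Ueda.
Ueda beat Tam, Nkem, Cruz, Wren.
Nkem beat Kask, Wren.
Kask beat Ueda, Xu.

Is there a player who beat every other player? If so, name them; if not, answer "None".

Zheng

Zheng has 8 wins out of 8 opponents — a perfect record.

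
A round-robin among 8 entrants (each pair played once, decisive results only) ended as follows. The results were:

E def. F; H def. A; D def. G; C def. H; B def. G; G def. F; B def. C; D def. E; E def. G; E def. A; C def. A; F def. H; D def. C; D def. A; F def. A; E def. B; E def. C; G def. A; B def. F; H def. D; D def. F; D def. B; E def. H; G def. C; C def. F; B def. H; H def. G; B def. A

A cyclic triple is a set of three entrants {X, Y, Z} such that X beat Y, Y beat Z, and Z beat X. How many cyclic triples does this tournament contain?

Win totals: A 0, B 5, C 3, D 6, E 6, F 2, G 3, H 3.
An entrant with w wins dominates both others in C(w,2) triples; summing gives 0 + 10 + 3 + 15 + 15 + 1 + 3 + 3 = 50 transitive triples.
Total triples C(8,3) = 56, so cyclic triples = 56 − 50 = 6.

6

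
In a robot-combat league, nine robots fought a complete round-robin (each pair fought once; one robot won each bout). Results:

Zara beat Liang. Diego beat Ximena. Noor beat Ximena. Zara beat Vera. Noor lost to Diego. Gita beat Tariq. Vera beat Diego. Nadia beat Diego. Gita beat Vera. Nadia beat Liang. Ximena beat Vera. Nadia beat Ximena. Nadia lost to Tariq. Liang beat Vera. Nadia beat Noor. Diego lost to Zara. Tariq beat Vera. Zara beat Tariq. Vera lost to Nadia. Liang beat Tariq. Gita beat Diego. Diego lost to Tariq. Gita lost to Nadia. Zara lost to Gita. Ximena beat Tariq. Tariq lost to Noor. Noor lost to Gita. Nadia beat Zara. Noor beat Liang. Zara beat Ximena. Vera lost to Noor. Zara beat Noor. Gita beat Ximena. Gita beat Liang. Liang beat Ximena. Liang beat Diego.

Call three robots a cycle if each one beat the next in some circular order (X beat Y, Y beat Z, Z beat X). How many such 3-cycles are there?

10

Win totals: Tariq 3, Liang 4, Nadia 7, Diego 2, Noor 4, Vera 1, Gita 7, Zara 6, Ximena 2.
A robot with w wins dominates both others in C(w,2) triples; summing gives 3 + 6 + 21 + 1 + 6 + 0 + 21 + 15 + 1 = 74 transitive triples.
Total triples C(9,3) = 84, so cyclic triples = 84 − 74 = 10.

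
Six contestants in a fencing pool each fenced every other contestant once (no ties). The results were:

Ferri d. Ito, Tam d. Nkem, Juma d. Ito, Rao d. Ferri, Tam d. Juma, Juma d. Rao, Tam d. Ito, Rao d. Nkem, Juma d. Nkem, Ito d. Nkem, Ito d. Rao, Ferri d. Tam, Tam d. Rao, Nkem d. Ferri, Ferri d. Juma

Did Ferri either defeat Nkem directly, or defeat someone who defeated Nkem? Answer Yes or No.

Ferri did not beat Nkem directly.
Ferri beat Juma, Ito, Tam. Of those, Juma beat Nkem.

Yes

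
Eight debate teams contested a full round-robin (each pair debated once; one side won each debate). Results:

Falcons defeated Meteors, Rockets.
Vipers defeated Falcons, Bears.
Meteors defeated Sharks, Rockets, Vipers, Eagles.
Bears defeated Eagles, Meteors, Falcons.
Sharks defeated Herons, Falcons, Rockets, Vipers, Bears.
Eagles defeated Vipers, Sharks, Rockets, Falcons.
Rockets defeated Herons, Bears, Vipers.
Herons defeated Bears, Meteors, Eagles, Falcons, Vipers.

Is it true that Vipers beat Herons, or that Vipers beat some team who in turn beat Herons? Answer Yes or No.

No

Vipers did not beat Herons directly.
Vipers beat Bears, Falcons, but each of them lost to Herons. No two-step path.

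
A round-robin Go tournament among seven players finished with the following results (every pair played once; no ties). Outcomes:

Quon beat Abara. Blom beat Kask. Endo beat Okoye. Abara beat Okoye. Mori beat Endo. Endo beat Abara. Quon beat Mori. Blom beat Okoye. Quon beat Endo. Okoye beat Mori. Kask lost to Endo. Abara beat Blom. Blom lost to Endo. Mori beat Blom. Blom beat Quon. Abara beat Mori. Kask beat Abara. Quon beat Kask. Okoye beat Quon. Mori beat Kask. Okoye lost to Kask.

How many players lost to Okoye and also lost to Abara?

Okoye beat: Quon, Mori.
Abara beat: Blom, Okoye, Mori.
Both beat: Mori — 1.

1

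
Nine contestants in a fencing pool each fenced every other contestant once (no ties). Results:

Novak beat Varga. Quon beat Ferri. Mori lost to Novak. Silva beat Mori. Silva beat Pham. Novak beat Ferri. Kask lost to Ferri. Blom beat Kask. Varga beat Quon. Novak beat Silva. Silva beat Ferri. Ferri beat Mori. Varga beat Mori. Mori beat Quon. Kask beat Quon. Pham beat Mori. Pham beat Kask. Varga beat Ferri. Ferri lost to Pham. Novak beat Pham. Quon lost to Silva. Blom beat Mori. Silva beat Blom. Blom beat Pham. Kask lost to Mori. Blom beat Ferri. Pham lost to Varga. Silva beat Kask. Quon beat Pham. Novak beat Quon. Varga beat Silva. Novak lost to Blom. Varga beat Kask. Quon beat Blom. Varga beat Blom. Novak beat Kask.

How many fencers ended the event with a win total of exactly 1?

Win totals: Ferri 2, Blom 5, Pham 3, Mori 2, Novak 7, Varga 7, Quon 3, Silva 6, Kask 1.
Exactly 1: Kask — 1 fencer.

1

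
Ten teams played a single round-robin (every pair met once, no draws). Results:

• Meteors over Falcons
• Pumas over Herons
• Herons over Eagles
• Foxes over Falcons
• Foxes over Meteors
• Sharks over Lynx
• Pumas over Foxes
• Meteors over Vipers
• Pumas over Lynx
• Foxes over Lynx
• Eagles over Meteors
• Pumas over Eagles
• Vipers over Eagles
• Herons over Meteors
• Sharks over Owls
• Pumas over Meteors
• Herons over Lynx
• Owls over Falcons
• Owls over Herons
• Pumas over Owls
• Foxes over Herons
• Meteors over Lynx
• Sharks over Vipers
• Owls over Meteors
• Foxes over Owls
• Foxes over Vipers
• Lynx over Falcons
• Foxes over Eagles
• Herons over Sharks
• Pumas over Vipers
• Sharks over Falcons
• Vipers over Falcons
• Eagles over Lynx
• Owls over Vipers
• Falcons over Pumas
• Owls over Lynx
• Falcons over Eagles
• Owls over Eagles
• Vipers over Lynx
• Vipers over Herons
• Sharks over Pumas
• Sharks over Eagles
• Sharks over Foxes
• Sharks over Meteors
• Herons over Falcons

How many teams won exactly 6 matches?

1

Win totals: Owls 6, Vipers 4, Sharks 8, Lynx 1, Pumas 7, Herons 5, Meteors 3, Falcons 2, Foxes 7, Eagles 2.
Exactly 6: Owls — 1 team.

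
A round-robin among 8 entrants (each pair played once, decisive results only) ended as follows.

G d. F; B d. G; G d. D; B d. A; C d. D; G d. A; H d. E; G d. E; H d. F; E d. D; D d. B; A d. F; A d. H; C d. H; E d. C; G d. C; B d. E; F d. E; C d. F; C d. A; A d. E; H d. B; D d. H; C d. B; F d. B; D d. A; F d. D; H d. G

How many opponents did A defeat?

A's results: beat E, F, H; lost to B, C, D, G.
That is 3 wins.

3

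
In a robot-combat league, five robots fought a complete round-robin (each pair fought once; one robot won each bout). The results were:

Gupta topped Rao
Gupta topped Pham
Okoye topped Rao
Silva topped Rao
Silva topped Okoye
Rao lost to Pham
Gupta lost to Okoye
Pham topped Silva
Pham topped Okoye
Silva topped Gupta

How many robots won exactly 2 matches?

2

Win totals: Gupta 2, Okoye 2, Silva 3, Pham 3, Rao 0.
Exactly 2: Gupta, Okoye — 2 robots.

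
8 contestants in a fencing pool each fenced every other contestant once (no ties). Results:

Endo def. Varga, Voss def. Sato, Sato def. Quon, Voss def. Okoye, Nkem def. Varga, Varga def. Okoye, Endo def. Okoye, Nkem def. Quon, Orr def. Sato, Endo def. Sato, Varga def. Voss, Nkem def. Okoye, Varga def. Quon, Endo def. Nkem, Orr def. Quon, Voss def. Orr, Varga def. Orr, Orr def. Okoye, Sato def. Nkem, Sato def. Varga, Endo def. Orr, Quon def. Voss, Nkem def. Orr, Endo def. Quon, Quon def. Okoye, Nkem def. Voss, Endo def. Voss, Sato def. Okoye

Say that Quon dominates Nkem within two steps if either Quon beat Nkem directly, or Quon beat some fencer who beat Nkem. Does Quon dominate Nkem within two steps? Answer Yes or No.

No

Quon did not beat Nkem directly.
Quon beat Voss, Okoye, but each of them lost to Nkem. No two-step path.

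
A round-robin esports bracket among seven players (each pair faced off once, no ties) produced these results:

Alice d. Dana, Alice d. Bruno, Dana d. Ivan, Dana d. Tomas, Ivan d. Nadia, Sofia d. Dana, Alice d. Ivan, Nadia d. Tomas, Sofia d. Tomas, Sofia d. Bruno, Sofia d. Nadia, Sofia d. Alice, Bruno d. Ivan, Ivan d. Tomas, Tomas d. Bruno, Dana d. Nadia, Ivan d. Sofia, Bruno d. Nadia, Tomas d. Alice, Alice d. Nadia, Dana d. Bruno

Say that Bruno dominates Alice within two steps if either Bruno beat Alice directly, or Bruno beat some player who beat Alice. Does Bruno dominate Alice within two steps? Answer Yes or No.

No

Bruno did not beat Alice directly.
Bruno beat Nadia, Ivan, but each of them lost to Alice. No two-step path.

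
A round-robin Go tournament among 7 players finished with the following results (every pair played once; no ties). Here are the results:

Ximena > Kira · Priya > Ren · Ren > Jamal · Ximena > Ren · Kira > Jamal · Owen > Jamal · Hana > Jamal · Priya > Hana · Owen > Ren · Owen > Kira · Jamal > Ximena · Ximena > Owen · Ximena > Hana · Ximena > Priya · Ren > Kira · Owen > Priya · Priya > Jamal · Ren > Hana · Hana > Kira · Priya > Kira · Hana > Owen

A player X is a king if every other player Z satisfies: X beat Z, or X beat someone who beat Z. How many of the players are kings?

Ximena reaches everyone (king).
Jamal reaches everyone (king).
Kira cannot reach Hana, Ren, Priya, Owen in two steps.
Hana reaches everyone (king).
Ren cannot reach Priya in two steps.
Priya reaches everyone (king).
Owen reaches everyone (king).
Kings: Ximena, Jamal, Hana, Priya, Owen — 5.

5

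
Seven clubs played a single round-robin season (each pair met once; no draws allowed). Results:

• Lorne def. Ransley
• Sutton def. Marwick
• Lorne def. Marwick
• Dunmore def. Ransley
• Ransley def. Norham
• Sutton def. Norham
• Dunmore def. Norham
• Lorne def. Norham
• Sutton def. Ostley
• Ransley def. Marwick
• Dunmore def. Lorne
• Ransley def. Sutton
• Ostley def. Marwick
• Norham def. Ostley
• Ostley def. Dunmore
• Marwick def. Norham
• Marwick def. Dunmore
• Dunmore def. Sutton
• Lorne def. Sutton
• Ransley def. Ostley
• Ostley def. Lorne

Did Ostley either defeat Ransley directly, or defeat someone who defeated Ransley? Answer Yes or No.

Ostley did not beat Ransley directly.
Ostley beat Lorne, Marwick, Dunmore. Of those, Lorne beat Ransley.

Yes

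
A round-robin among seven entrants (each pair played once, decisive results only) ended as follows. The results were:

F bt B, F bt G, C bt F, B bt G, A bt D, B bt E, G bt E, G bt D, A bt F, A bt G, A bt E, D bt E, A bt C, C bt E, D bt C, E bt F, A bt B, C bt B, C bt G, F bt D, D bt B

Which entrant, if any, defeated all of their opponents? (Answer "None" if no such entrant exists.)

A

A has 6 wins out of 6 opponents — a perfect record.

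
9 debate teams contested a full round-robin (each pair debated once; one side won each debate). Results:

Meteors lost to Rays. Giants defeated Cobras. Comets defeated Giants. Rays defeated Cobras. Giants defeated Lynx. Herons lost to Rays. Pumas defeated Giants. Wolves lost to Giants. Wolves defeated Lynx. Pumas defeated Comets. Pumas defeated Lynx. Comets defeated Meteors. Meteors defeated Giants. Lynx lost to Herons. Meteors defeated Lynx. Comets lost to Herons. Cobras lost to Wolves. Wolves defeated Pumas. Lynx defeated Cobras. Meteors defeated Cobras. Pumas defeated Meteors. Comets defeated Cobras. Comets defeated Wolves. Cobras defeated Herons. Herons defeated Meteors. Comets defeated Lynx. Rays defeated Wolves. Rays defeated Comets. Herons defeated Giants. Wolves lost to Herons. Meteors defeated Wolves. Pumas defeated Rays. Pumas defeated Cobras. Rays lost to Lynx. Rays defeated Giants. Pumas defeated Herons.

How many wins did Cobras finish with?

1

Cobras' results: beat Herons; lost to Comets, Giants, Meteors, Pumas, Lynx, Rays, Wolves.
That is 1 win.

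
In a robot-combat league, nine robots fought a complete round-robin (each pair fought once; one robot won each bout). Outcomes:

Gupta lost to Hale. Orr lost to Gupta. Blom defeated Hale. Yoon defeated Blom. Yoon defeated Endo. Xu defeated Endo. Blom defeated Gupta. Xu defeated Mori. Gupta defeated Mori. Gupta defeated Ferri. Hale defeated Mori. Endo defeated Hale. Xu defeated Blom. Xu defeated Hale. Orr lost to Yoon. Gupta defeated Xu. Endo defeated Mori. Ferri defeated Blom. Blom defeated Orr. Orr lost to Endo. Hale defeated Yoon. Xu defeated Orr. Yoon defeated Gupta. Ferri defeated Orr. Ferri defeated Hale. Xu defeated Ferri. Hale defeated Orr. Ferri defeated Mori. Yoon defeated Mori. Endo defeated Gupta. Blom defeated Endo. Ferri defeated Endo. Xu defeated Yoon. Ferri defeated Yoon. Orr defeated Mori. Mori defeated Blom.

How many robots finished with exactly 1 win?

Win totals: Gupta 4, Xu 7, Blom 4, Ferri 6, Endo 4, Mori 1, Yoon 5, Hale 4, Orr 1.
Exactly 1: Mori, Orr — 2 robots.

2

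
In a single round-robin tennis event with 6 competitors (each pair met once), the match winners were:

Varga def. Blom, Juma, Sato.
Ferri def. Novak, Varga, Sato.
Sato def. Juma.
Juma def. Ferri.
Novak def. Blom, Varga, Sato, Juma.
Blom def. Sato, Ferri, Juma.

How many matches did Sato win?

Sato's results: beat Juma; lost to Novak, Varga, Blom, Ferri.
That is 1 win.

1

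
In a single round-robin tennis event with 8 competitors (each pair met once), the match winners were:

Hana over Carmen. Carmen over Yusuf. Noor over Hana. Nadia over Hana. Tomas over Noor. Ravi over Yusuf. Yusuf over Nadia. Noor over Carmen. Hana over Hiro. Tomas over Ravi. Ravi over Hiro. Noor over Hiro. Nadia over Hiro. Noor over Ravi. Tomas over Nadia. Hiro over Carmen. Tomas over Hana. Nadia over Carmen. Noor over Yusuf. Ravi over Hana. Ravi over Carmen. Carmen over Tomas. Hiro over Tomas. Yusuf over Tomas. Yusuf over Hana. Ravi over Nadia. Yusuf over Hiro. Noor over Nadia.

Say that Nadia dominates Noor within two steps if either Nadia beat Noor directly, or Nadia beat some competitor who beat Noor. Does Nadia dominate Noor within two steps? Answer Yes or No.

Nadia did not beat Noor directly.
Nadia beat Hiro, Hana, Carmen, but each of them lost to Noor. No two-step path.

No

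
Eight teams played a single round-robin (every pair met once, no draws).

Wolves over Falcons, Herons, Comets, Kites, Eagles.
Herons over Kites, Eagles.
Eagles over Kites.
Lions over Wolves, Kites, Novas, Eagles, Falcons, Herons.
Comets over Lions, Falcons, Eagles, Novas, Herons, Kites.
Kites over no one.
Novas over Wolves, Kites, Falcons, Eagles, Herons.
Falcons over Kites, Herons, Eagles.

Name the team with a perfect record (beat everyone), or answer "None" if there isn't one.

None

Highest win total is Lions with 6 (out of 7 possible).
Lions lost to Comets, so no team went undefeated.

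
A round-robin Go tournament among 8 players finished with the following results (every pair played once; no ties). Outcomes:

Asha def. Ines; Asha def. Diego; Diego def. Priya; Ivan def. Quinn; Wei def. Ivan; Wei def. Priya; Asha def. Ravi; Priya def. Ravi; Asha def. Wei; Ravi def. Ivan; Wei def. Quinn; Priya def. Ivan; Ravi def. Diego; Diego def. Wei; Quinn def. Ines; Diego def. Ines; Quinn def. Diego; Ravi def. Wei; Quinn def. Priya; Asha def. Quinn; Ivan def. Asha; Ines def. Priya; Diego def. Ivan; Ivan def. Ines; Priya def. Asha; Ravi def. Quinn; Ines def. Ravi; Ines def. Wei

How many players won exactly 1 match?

Win totals: Ines 3, Ivan 3, Quinn 3, Wei 3, Priya 3, Diego 4, Asha 5, Ravi 4.
No player has exactly 1 wins.

0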